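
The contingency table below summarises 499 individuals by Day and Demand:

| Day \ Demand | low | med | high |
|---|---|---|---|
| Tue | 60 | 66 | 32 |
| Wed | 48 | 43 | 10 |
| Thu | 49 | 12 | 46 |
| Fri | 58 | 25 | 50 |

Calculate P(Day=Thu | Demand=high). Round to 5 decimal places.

0.33333

Total with Demand=high: 32 + 10 + 46 + 50 = 138.
P(Day=Thu | Demand=high) = 46/138 = 0.33333.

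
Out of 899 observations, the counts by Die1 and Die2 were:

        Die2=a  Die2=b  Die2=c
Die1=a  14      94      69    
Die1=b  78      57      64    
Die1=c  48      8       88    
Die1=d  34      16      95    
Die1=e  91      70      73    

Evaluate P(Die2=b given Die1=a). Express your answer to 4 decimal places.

0.5311

Total with Die1=a: 14 + 94 + 69 = 177.
P(Die2=b | Die1=a) = 94/177 = 0.5311.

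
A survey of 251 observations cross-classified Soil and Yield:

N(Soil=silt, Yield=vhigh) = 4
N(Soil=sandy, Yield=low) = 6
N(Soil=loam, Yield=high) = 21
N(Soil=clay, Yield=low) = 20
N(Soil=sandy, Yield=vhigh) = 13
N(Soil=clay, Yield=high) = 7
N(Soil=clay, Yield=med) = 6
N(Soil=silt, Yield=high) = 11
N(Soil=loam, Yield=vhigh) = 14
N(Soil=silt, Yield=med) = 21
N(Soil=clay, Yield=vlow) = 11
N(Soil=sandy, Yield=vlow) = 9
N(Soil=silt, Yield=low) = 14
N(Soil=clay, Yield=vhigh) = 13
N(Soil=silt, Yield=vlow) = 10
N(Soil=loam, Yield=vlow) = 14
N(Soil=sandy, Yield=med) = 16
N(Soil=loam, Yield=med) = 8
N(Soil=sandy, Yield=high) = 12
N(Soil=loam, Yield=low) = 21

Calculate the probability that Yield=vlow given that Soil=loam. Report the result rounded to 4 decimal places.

0.1795

Total with Soil=loam: 14 + 21 + 8 + 21 + 14 = 78.
P(Yield=vlow | Soil=loam) = 14/78 = 0.1795.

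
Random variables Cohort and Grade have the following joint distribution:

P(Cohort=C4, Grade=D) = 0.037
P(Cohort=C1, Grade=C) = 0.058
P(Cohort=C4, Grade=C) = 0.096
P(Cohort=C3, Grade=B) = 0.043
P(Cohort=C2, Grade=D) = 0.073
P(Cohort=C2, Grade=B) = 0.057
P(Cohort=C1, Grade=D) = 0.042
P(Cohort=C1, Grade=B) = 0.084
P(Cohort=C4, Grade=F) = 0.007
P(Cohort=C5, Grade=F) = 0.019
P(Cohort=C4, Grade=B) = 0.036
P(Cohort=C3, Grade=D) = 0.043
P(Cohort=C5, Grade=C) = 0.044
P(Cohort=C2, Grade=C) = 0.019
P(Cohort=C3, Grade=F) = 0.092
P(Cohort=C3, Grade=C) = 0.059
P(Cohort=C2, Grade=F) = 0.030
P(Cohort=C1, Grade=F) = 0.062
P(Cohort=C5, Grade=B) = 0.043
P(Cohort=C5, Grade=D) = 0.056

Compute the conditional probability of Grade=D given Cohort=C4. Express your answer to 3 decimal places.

P(Cohort=C4) = 0.036 + 0.096 + 0.037 + 0.007 = 0.176.
P(Grade=D | Cohort=C4) = 0.037/0.176 = 0.210.

0.210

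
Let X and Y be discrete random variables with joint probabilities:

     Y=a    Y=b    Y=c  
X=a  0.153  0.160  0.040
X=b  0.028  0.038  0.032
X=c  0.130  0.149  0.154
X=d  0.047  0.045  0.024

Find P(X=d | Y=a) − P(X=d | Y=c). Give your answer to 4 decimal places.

0.0353

P(Y=a) = 0.153 + 0.028 + 0.130 + 0.047 = 0.358; P(X=d | Y=a) = 0.047/0.358 = 0.13128.
P(Y=c) = 0.040 + 0.032 + 0.154 + 0.024 = 0.250; P(X=d | Y=c) = 0.024/0.250 = 0.09600.
Difference = 0.0353.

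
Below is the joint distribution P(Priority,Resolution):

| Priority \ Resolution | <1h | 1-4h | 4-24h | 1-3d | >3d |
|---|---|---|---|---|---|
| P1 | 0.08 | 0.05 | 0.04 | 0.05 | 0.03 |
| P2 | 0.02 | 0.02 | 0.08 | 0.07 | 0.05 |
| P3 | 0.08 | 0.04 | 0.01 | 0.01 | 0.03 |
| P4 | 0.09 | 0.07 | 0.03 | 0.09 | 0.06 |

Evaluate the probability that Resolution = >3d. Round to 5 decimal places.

P(Resolution=>3d) = 0.03 + 0.05 + 0.03 + 0.06 = 0.17.

0.17000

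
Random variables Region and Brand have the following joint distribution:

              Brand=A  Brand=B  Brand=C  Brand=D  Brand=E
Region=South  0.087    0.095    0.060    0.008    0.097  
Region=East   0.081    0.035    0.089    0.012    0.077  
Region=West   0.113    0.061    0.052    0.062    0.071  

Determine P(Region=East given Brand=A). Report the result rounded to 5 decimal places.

P(Brand=A) = 0.087 + 0.081 + 0.113 = 0.281.
P(Region=East | Brand=A) = 0.081/0.281 = 0.28826.

0.28826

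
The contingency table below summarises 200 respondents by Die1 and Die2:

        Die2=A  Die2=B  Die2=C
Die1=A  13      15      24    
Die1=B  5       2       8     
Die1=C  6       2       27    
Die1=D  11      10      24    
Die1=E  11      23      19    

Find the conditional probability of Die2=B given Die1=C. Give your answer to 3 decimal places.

0.057

Total with Die1=C: 6 + 2 + 27 = 35.
P(Die2=B | Die1=C) = 2/35 = 0.057.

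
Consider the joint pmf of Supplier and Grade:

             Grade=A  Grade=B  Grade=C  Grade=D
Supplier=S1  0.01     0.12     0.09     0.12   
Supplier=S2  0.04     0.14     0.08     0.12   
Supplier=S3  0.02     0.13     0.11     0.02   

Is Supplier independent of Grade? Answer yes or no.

P(Supplier=S3) = 0.28 and P(Grade=D) = 0.26, so their product is 0.0728, but P(Supplier=S3, Grade=D) = 0.02. Since these differ, Supplier and Grade are not independent.

no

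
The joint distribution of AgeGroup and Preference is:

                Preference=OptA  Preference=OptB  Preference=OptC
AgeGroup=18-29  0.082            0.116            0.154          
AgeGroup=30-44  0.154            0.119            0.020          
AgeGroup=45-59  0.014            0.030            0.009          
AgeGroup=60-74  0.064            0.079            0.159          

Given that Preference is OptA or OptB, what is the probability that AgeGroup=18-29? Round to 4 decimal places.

P(Preference=OptA) = 0.082 + 0.154 + 0.014 + 0.064 = 0.314.
P(Preference=OptB) = 0.116 + 0.119 + 0.030 + 0.079 = 0.344.
P(Preference ∈ {OptA, OptB}) = 0.314 + 0.344 = 0.658; P(AgeGroup=18-29, Preference ∈ {OptA, OptB}) = 0.082 + 0.116 = 0.198.
P(AgeGroup=18-29 | Preference ∈ {OptA, OptB}) = 0.198/0.658 = 0.3009.

0.3009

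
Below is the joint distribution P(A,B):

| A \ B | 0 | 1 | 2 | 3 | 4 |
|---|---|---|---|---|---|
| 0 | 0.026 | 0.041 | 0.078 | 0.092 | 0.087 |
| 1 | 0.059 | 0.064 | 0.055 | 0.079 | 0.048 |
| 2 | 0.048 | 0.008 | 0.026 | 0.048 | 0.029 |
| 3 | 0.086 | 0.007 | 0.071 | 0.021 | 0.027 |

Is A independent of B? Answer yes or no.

no

P(A=0) = 0.324 and P(B=0) = 0.219, so their product is 0.07096, but P(A=0, B=0) = 0.026. Since these differ, A and B are not independent.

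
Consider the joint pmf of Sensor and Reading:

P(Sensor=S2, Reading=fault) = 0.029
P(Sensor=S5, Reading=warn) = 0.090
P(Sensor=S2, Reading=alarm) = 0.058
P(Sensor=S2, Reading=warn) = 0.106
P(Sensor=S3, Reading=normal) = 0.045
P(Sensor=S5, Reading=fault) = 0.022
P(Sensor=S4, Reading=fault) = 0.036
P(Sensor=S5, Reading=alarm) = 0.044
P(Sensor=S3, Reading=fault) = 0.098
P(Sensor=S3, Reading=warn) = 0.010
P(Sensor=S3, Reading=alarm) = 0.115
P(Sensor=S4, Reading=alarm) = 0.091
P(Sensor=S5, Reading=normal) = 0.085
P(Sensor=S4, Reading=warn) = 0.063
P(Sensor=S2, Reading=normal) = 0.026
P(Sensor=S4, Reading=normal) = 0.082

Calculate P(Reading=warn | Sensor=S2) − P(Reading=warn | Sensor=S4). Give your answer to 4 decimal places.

0.2524

P(Sensor=S2) = 0.026 + 0.106 + 0.058 + 0.029 = 0.219; P(Reading=warn | Sensor=S2) = 0.106/0.219 = 0.48402.
P(Sensor=S4) = 0.082 + 0.063 + 0.091 + 0.036 = 0.272; P(Reading=warn | Sensor=S4) = 0.063/0.272 = 0.23162.
Difference = 0.2524.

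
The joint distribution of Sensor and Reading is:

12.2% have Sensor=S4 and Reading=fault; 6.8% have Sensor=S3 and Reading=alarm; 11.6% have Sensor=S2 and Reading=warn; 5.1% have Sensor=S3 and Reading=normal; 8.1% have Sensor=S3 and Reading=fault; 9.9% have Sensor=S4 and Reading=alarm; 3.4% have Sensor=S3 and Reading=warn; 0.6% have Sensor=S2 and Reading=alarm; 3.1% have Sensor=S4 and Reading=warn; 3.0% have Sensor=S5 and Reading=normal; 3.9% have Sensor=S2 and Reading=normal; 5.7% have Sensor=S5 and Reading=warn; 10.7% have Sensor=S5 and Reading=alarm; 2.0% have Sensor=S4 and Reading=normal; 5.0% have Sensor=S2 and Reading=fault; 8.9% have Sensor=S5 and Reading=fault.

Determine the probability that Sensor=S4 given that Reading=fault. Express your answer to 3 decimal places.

P(Reading=fault) = 0.050 + 0.081 + 0.122 + 0.089 = 0.342.
P(Sensor=S4 | Reading=fault) = 0.122/0.342 = 0.357.

0.357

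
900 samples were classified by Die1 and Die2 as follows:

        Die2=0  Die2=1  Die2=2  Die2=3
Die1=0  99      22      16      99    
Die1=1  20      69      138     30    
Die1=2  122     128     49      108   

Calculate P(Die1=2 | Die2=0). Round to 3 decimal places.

0.506

Total with Die2=0: 99 + 20 + 122 = 241.
P(Die1=2 | Die2=0) = 122/241 = 0.506.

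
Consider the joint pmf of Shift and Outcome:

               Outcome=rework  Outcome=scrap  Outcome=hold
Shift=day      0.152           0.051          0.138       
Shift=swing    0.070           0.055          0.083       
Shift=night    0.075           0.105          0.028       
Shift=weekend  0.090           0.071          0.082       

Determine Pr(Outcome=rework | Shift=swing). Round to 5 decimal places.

0.33654

P(Shift=swing) = 0.070 + 0.055 + 0.083 = 0.208.
P(Outcome=rework | Shift=swing) = 0.070/0.208 = 0.33654.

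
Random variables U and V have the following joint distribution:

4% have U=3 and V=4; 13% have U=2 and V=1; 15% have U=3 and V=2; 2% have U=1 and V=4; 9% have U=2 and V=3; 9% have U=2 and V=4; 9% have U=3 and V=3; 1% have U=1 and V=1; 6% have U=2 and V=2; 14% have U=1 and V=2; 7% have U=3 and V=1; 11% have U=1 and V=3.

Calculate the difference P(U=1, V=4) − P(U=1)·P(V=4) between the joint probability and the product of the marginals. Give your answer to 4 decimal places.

-0.0220

P(U=1) = 0.01 + 0.14 + 0.11 + 0.02 = 0.28.
P(V=4) = 0.02 + 0.09 + 0.04 = 0.15.
P(U=1, V=4) − P(U=1)P(V=4) = 0.02 − 0.28×0.15 = -0.0220.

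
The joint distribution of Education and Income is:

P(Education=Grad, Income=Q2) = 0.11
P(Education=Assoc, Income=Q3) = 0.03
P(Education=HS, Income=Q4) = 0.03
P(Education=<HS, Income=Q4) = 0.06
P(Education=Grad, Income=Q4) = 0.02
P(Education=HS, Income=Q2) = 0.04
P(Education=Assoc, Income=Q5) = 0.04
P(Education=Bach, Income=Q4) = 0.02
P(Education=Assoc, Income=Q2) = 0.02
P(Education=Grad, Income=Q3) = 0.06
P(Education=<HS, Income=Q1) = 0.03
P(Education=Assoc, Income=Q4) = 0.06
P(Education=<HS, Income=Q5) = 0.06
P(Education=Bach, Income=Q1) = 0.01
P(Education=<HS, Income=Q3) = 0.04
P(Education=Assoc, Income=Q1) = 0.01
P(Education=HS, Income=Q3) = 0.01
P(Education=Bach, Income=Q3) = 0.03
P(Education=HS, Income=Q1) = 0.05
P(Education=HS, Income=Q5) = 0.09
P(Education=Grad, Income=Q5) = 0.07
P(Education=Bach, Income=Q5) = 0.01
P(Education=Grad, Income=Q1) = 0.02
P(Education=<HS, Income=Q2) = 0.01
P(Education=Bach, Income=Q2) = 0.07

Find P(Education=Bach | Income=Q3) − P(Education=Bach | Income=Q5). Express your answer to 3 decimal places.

P(Income=Q3) = 0.04 + 0.01 + 0.03 + 0.03 + 0.06 = 0.17; P(Education=Bach | Income=Q3) = 0.03/0.17 = 0.1765.
P(Income=Q5) = 0.06 + 0.09 + 0.04 + 0.01 + 0.07 = 0.27; P(Education=Bach | Income=Q5) = 0.01/0.27 = 0.0370.
Difference = 0.139.

0.139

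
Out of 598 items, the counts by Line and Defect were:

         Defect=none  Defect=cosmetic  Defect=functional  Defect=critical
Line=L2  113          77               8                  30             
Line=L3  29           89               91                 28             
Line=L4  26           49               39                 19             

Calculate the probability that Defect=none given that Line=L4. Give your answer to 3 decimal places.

Total with Line=L4: 26 + 49 + 39 + 19 = 133.
P(Defect=none | Line=L4) = 26/133 = 0.195.

0.195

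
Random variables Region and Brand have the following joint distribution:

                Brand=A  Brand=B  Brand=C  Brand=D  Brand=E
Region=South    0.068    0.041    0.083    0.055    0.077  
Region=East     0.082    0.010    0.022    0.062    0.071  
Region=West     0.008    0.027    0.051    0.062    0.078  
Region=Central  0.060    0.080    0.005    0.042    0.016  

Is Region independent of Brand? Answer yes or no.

no

P(Region=Central) = 0.203 and P(Brand=B) = 0.158, so their product is 0.03207, but P(Region=Central, Brand=B) = 0.080. Since these differ, Region and Brand are not independent.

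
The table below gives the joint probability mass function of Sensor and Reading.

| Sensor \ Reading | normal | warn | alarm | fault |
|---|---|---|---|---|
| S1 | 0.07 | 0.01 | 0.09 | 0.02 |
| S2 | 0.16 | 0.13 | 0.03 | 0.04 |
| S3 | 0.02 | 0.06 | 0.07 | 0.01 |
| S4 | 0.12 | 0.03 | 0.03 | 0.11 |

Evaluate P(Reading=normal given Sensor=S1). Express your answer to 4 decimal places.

0.3684

P(Sensor=S1) = 0.07 + 0.01 + 0.09 + 0.02 = 0.19.
P(Reading=normal | Sensor=S1) = 0.07/0.19 = 0.3684.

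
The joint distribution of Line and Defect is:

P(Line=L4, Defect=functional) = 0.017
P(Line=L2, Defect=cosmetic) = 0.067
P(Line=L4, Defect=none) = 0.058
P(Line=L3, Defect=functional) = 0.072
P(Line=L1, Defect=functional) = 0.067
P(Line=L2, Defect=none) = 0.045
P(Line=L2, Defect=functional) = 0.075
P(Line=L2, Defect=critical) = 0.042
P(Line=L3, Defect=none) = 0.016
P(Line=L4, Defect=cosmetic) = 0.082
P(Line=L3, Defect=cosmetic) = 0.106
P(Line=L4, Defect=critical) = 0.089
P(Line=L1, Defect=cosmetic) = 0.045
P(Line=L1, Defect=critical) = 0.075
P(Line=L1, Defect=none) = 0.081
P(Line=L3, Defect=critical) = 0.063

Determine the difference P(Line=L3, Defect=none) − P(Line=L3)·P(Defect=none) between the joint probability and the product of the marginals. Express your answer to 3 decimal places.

P(Line=L3) = 0.016 + 0.106 + 0.072 + 0.063 = 0.257.
P(Defect=none) = 0.081 + 0.045 + 0.016 + 0.058 = 0.200.
P(Line=L3, Defect=none) − P(Line=L3)P(Defect=none) = 0.016 − 0.257×0.200 = -0.035.

-0.035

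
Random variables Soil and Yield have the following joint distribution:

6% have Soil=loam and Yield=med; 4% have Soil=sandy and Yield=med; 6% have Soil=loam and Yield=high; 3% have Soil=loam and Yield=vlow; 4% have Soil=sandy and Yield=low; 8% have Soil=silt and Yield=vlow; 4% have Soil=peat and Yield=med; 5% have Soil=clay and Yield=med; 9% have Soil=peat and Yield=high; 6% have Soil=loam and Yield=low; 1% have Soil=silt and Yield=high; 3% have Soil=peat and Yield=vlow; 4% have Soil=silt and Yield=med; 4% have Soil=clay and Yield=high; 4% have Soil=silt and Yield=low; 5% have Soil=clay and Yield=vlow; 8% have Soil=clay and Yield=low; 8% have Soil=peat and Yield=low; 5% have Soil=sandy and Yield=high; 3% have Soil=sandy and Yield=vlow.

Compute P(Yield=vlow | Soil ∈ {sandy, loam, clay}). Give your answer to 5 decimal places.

P(Soil=sandy) = 0.03 + 0.04 + 0.04 + 0.05 = 0.16.
P(Soil=loam) = 0.03 + 0.06 + 0.06 + 0.06 = 0.21.
P(Soil=clay) = 0.05 + 0.08 + 0.05 + 0.04 = 0.22.
P(Soil ∈ {sandy, loam, clay}) = 0.16 + 0.21 + 0.22 = 0.59; P(Yield=vlow, Soil ∈ {sandy, loam, clay}) = 0.03 + 0.03 + 0.05 = 0.11.
P(Yield=vlow | Soil ∈ {sandy, loam, clay}) = 0.11/0.59 = 0.18644.

0.18644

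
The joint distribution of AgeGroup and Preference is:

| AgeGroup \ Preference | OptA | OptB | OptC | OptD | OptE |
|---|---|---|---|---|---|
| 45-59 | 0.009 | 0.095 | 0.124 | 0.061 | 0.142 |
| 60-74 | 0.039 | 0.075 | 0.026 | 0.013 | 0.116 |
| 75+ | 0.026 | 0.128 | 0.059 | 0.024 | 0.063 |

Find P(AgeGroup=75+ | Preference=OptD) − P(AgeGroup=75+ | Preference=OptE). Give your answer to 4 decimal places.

0.0486

P(Preference=OptD) = 0.061 + 0.013 + 0.024 = 0.098; P(AgeGroup=75+ | Preference=OptD) = 0.024/0.098 = 0.24490.
P(Preference=OptE) = 0.142 + 0.116 + 0.063 = 0.321; P(AgeGroup=75+ | Preference=OptE) = 0.063/0.321 = 0.19626.
Difference = 0.0486.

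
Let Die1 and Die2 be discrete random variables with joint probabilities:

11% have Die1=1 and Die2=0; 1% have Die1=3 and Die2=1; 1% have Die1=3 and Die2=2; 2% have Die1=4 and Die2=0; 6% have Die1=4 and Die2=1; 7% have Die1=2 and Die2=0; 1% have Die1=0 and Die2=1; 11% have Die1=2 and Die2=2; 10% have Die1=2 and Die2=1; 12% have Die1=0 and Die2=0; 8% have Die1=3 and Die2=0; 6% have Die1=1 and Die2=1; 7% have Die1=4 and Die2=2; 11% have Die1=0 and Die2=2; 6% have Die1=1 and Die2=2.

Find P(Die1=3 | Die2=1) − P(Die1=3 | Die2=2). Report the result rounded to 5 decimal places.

P(Die2=1) = 0.01 + 0.06 + 0.10 + 0.01 + 0.06 = 0.24; P(Die1=3 | Die2=1) = 0.01/0.24 = 0.041667.
P(Die2=2) = 0.11 + 0.06 + 0.11 + 0.01 + 0.07 = 0.36; P(Die1=3 | Die2=2) = 0.01/0.36 = 0.027778.
Difference = 0.01389.

0.01389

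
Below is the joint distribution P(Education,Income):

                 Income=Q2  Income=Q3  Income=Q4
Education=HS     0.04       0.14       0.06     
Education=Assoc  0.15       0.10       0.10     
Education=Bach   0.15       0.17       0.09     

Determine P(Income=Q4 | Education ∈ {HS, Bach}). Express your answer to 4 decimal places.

0.2308

P(Education=HS) = 0.04 + 0.14 + 0.06 = 0.24.
P(Education=Bach) = 0.15 + 0.17 + 0.09 = 0.41.
P(Education ∈ {HS, Bach}) = 0.24 + 0.41 = 0.65; P(Income=Q4, Education ∈ {HS, Bach}) = 0.06 + 0.09 = 0.15.
P(Income=Q4 | Education ∈ {HS, Bach}) = 0.15/0.65 = 0.2308.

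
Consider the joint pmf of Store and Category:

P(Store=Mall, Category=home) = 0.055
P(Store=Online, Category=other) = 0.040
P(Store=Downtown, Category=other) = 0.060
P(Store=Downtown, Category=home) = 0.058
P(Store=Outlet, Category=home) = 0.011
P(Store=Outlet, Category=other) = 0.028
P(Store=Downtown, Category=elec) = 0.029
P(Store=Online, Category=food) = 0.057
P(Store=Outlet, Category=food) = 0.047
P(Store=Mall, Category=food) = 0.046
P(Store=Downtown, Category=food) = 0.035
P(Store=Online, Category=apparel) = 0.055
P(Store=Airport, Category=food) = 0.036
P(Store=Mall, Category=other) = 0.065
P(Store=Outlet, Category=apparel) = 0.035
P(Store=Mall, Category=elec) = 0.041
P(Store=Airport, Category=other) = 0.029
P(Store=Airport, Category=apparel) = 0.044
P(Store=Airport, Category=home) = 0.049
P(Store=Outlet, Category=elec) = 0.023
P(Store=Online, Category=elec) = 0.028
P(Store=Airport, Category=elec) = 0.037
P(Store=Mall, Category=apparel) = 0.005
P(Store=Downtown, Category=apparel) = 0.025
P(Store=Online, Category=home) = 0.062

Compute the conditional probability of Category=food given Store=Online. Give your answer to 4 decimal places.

P(Store=Online) = 0.057 + 0.055 + 0.028 + 0.062 + 0.040 = 0.242.
P(Category=food | Store=Online) = 0.057/0.242 = 0.2355.

0.2355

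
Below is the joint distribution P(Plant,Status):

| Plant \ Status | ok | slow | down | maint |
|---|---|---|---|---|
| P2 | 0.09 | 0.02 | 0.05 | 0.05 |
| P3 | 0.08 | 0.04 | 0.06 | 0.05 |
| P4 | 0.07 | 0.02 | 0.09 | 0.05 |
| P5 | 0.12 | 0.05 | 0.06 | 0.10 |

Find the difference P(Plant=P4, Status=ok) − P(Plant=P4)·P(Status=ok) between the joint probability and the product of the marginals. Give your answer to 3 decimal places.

P(Plant=P4) = 0.07 + 0.02 + 0.09 + 0.05 = 0.23.
P(Status=ok) = 0.09 + 0.08 + 0.07 + 0.12 = 0.36.
P(Plant=P4, Status=ok) − P(Plant=P4)P(Status=ok) = 0.07 − 0.23×0.36 = -0.013.

-0.013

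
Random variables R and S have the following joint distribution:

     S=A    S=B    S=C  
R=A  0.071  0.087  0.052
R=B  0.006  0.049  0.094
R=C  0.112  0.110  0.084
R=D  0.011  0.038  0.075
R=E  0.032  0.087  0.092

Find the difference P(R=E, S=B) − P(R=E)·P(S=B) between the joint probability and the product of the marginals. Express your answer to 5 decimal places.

0.00872

P(R=E) = 0.032 + 0.087 + 0.092 = 0.211.
P(S=B) = 0.087 + 0.049 + 0.110 + 0.038 + 0.087 = 0.371.
P(R=E, S=B) − P(R=E)P(S=B) = 0.087 − 0.211×0.371 = 0.00872.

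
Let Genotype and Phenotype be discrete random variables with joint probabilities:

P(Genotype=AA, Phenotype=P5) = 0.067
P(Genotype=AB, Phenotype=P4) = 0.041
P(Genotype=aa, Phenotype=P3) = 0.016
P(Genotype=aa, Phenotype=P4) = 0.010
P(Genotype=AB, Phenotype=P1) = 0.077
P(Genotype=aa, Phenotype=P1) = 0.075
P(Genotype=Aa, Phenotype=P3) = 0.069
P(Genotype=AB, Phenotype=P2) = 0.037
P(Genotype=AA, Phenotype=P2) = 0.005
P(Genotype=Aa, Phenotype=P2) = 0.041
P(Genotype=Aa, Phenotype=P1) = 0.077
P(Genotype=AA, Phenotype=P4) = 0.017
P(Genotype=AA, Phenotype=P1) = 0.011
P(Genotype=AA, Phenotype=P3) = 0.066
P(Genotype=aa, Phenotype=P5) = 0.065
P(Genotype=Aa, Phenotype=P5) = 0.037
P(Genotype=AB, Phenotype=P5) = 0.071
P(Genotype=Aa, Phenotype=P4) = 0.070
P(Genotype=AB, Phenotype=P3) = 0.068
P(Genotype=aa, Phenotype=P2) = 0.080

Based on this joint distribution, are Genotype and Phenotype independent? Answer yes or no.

P(Genotype=aa) = 0.246 and P(Phenotype=P2) = 0.163, so their product is 0.04010, but P(Genotype=aa, Phenotype=P2) = 0.080. Since these differ, Genotype and Phenotype are not independent.

no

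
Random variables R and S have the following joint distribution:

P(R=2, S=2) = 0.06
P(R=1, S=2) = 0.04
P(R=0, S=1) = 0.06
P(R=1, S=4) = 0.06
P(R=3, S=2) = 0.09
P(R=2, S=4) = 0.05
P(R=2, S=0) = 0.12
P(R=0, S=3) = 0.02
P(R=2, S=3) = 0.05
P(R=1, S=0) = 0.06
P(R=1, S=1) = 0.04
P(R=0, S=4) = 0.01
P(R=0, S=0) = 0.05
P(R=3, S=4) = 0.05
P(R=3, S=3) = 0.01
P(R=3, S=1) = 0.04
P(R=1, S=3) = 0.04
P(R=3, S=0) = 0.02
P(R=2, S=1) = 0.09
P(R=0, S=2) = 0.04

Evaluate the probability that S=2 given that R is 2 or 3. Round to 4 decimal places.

P(R=2) = 0.12 + 0.09 + 0.06 + 0.05 + 0.05 = 0.37.
P(R=3) = 0.02 + 0.04 + 0.09 + 0.01 + 0.05 = 0.21.
P(R ∈ {2, 3}) = 0.37 + 0.21 = 0.58; P(S=2, R ∈ {2, 3}) = 0.06 + 0.09 = 0.15.
P(S=2 | R ∈ {2, 3}) = 0.15/0.58 = 0.2586.

0.2586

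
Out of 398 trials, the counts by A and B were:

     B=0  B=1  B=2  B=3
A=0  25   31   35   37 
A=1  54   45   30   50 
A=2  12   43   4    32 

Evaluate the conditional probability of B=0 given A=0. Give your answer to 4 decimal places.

0.1953

Total with A=0: 25 + 31 + 35 + 37 = 128.
P(B=0 | A=0) = 25/128 = 0.1953.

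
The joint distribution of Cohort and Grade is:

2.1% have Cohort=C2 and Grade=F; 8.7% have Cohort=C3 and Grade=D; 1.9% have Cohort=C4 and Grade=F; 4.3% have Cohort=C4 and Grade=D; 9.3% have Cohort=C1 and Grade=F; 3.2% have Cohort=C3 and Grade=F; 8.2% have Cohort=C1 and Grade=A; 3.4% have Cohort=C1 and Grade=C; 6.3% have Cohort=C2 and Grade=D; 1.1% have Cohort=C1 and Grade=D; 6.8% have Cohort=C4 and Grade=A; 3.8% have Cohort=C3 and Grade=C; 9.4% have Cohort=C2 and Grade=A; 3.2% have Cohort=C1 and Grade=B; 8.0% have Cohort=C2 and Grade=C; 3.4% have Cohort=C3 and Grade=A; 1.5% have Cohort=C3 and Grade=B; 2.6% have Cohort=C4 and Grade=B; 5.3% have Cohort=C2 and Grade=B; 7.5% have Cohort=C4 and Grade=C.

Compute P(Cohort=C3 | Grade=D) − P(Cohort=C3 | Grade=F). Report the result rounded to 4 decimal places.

P(Grade=D) = 0.011 + 0.063 + 0.087 + 0.043 = 0.204; P(Cohort=C3 | Grade=D) = 0.087/0.204 = 0.42647.
P(Grade=F) = 0.093 + 0.021 + 0.032 + 0.019 = 0.165; P(Cohort=C3 | Grade=F) = 0.032/0.165 = 0.19394.
Difference = 0.2325.

0.2325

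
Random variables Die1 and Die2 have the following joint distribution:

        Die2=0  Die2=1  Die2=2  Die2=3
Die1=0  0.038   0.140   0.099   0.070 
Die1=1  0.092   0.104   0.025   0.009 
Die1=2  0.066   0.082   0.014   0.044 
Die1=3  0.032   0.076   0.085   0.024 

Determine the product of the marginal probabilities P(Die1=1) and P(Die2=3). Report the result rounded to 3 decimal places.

0.034

P(Die1=1) = 0.092 + 0.104 + 0.025 + 0.009 = 0.230.
P(Die2=3) = 0.070 + 0.009 + 0.044 + 0.024 = 0.147.
Product: 0.230 × 0.147 = 0.034.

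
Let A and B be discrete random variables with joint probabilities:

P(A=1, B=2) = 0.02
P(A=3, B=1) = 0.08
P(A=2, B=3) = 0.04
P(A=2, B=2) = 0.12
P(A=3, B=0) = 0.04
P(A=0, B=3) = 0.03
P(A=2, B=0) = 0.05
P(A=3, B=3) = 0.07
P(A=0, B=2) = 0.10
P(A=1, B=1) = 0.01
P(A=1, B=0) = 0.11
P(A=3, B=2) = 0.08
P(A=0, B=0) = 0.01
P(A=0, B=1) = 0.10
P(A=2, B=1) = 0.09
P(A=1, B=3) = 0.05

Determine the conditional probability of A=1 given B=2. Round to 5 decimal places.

0.06250

P(B=2) = 0.10 + 0.02 + 0.12 + 0.08 = 0.32.
P(A=1 | B=2) = 0.02/0.32 = 0.06250.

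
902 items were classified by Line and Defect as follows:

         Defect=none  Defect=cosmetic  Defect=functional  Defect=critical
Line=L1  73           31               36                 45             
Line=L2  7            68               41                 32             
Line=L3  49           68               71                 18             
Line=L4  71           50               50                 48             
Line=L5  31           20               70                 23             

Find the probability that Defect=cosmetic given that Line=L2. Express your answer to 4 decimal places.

0.4595

Total with Line=L2: 7 + 68 + 41 + 32 = 148.
P(Defect=cosmetic | Line=L2) = 68/148 = 0.4595.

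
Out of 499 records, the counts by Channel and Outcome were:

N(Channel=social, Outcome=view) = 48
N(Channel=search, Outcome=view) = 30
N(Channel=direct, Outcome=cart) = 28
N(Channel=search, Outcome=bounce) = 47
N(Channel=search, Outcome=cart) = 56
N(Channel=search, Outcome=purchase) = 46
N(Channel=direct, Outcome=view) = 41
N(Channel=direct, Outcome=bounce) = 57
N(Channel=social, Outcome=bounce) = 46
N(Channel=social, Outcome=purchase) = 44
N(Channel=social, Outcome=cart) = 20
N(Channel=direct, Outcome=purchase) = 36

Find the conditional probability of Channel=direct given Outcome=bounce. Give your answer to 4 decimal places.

Total with Outcome=bounce: 47 + 46 + 57 = 150.
P(Channel=direct | Outcome=bounce) = 57/150 = 0.3800.

0.3800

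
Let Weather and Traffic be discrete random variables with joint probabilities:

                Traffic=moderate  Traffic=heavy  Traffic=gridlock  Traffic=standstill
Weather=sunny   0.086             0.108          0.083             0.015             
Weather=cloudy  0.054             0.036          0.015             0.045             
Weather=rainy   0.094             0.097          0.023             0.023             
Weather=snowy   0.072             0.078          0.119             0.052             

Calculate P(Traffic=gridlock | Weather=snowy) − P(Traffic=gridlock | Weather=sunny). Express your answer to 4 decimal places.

P(Weather=snowy) = 0.072 + 0.078 + 0.119 + 0.052 = 0.321; P(Traffic=gridlock | Weather=snowy) = 0.119/0.321 = 0.37072.
P(Weather=sunny) = 0.086 + 0.108 + 0.083 + 0.015 = 0.292; P(Traffic=gridlock | Weather=sunny) = 0.083/0.292 = 0.28425.
Difference = 0.0865.

0.0865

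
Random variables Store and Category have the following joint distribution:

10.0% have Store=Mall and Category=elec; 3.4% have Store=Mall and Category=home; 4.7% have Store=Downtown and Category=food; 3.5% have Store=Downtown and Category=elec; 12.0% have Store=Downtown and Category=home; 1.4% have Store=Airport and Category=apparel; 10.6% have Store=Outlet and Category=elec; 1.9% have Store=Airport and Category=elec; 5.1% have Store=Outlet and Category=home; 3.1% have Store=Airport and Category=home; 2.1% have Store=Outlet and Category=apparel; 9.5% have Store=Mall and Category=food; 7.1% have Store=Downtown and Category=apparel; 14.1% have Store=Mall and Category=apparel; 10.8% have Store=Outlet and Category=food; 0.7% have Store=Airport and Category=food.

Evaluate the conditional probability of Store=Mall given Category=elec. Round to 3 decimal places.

P(Category=elec) = 0.035 + 0.100 + 0.019 + 0.106 = 0.260.
P(Store=Mall | Category=elec) = 0.100/0.260 = 0.385.

0.385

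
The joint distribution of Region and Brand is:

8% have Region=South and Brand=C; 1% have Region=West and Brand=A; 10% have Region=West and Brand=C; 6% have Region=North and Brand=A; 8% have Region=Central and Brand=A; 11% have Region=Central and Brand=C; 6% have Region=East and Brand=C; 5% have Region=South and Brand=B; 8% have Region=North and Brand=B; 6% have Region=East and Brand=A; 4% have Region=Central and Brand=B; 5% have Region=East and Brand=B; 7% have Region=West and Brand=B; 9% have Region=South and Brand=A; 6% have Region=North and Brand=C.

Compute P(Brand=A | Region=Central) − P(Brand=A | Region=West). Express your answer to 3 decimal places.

0.292

P(Region=Central) = 0.08 + 0.04 + 0.11 = 0.23; P(Brand=A | Region=Central) = 0.08/0.23 = 0.3478.
P(Region=West) = 0.01 + 0.07 + 0.10 = 0.18; P(Brand=A | Region=West) = 0.01/0.18 = 0.0556.
Difference = 0.292.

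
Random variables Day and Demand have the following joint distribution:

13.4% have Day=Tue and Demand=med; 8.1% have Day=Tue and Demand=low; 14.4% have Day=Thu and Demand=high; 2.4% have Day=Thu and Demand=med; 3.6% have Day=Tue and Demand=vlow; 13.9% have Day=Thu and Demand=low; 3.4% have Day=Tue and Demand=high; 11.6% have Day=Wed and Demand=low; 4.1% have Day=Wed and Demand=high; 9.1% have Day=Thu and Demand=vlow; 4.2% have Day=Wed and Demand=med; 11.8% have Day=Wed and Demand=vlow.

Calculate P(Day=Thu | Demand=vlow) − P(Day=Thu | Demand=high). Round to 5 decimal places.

-0.28611

P(Demand=vlow) = 0.036 + 0.118 + 0.091 = 0.245; P(Day=Thu | Demand=vlow) = 0.091/0.245 = 0.371429.
P(Demand=high) = 0.034 + 0.041 + 0.144 = 0.219; P(Day=Thu | Demand=high) = 0.144/0.219 = 0.657534.
Difference = -0.28611.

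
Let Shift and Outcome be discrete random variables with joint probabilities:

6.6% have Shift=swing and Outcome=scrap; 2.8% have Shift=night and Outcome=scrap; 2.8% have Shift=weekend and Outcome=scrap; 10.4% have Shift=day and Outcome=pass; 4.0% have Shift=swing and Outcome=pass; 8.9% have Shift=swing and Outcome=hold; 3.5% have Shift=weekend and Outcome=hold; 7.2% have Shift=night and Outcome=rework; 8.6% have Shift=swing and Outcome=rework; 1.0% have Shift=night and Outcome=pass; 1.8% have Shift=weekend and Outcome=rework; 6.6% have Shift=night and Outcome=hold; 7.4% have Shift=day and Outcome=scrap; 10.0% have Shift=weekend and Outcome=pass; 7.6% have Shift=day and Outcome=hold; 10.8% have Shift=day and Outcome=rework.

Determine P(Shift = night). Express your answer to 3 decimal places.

0.176

P(Shift=night) = 0.010 + 0.072 + 0.028 + 0.066 = 0.176.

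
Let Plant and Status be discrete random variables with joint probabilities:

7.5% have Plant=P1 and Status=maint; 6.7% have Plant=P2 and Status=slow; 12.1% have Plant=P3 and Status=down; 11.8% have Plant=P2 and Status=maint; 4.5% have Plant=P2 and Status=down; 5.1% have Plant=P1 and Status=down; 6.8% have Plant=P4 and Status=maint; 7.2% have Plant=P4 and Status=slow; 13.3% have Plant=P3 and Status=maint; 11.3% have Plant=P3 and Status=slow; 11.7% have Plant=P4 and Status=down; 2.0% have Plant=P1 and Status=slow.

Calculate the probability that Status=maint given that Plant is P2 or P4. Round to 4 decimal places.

P(Plant=P2) = 0.067 + 0.045 + 0.118 = 0.230.
P(Plant=P4) = 0.072 + 0.117 + 0.068 = 0.257.
P(Plant ∈ {P2, P4}) = 0.230 + 0.257 = 0.487; P(Status=maint, Plant ∈ {P2, P4}) = 0.118 + 0.068 = 0.186.
P(Status=maint | Plant ∈ {P2, P4}) = 0.186/0.487 = 0.3819.

0.3819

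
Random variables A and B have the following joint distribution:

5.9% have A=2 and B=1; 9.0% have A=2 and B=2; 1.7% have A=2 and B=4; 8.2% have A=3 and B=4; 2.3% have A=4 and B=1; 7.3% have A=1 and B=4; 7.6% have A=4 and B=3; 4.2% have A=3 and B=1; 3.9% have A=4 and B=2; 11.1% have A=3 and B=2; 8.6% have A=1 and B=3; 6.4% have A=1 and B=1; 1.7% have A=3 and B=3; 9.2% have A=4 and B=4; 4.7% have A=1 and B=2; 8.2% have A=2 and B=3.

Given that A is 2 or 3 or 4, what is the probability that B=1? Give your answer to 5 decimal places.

P(A=2) = 0.059 + 0.090 + 0.082 + 0.017 = 0.248.
P(A=3) = 0.042 + 0.111 + 0.017 + 0.082 = 0.252.
P(A=4) = 0.023 + 0.039 + 0.076 + 0.092 = 0.230.
P(A ∈ {2, 3, 4}) = 0.248 + 0.252 + 0.230 = 0.730; P(B=1, A ∈ {2, 3, 4}) = 0.059 + 0.042 + 0.023 = 0.124.
P(B=1 | A ∈ {2, 3, 4}) = 0.124/0.730 = 0.16986.

0.16986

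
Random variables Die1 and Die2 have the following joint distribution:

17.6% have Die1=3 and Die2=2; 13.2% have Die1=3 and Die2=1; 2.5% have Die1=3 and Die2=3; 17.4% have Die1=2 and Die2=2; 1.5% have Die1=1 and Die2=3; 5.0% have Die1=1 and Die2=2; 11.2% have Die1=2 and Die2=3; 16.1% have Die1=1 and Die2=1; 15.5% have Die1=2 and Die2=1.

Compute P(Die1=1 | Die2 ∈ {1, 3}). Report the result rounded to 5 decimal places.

0.29333

P(Die2=1) = 0.161 + 0.155 + 0.132 = 0.448.
P(Die2=3) = 0.015 + 0.112 + 0.025 = 0.152.
P(Die2 ∈ {1, 3}) = 0.448 + 0.152 = 0.600; P(Die1=1, Die2 ∈ {1, 3}) = 0.161 + 0.015 = 0.176.
P(Die1=1 | Die2 ∈ {1, 3}) = 0.176/0.600 = 0.29333.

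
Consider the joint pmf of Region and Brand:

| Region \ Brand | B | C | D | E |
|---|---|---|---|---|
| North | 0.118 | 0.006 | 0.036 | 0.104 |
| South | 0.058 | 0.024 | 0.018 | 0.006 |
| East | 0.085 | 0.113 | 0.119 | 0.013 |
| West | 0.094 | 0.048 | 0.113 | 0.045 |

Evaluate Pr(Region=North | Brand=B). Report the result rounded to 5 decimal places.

0.33239

P(Brand=B) = 0.118 + 0.058 + 0.085 + 0.094 = 0.355.
P(Region=North | Brand=B) = 0.118/0.355 = 0.33239.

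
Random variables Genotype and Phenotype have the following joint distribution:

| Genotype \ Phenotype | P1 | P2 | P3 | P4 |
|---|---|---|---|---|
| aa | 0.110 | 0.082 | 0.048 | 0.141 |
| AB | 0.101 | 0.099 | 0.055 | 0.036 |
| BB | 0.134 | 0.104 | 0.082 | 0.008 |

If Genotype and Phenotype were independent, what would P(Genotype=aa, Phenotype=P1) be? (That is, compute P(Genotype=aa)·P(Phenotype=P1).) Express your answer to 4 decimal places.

0.1314

P(Genotype=aa) = 0.110 + 0.082 + 0.048 + 0.141 = 0.381.
P(Phenotype=P1) = 0.110 + 0.101 + 0.134 = 0.345.
Product: 0.381 × 0.345 = 0.1314.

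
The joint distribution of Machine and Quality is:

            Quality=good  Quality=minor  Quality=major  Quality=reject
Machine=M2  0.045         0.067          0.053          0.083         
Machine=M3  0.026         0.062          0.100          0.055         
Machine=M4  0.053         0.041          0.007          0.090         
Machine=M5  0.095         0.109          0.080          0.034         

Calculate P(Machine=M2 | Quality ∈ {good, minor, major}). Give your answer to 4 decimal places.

0.2236

P(Quality=good) = 0.045 + 0.026 + 0.053 + 0.095 = 0.219.
P(Quality=minor) = 0.067 + 0.062 + 0.041 + 0.109 = 0.279.
P(Quality=major) = 0.053 + 0.100 + 0.007 + 0.080 = 0.240.
P(Quality ∈ {good, minor, major}) = 0.219 + 0.279 + 0.240 = 0.738; P(Machine=M2, Quality ∈ {good, minor, major}) = 0.045 + 0.067 + 0.053 = 0.165.
P(Machine=M2 | Quality ∈ {good, minor, major}) = 0.165/0.738 = 0.2236.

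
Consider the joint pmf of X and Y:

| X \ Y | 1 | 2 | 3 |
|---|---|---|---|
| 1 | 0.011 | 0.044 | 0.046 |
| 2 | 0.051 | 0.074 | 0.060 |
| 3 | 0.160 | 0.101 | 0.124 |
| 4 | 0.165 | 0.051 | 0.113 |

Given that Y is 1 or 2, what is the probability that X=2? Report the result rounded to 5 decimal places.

0.19026

P(Y=1) = 0.011 + 0.051 + 0.160 + 0.165 = 0.387.
P(Y=2) = 0.044 + 0.074 + 0.101 + 0.051 = 0.270.
P(Y ∈ {1, 2}) = 0.387 + 0.270 = 0.657; P(X=2, Y ∈ {1, 2}) = 0.051 + 0.074 = 0.125.
P(X=2 | Y ∈ {1, 2}) = 0.125/0.657 = 0.19026.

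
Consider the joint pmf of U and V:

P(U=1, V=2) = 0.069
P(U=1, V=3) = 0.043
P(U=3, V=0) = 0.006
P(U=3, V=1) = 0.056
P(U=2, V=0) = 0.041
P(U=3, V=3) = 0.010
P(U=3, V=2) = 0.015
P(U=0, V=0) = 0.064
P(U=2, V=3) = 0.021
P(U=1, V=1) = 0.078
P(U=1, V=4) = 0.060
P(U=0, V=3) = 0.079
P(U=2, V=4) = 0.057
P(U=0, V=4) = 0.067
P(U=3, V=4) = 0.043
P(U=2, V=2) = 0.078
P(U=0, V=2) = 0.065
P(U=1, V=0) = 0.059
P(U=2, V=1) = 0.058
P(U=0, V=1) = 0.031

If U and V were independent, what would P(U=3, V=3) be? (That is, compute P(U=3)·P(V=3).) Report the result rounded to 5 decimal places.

0.01989

P(U=3) = 0.006 + 0.056 + 0.015 + 0.010 + 0.043 = 0.130.
P(V=3) = 0.079 + 0.043 + 0.021 + 0.010 = 0.153.
Product: 0.130 × 0.153 = 0.01989.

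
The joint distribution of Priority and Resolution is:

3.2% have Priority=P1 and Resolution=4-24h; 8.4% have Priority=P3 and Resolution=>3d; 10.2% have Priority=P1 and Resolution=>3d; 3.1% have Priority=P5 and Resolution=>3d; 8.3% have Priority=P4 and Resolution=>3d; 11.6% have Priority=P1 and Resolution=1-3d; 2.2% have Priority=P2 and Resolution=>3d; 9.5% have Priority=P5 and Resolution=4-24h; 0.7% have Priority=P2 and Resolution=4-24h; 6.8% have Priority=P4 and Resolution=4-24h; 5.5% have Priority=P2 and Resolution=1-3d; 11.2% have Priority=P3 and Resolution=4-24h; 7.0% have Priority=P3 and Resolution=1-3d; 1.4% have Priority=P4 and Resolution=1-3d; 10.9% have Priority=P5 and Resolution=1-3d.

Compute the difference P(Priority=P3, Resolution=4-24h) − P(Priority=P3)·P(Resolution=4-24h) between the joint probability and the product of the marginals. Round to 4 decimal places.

P(Priority=P3) = 0.112 + 0.070 + 0.084 = 0.266.
P(Resolution=4-24h) = 0.032 + 0.007 + 0.112 + 0.068 + 0.095 = 0.314.
P(Priority=P3, Resolution=4-24h) − P(Priority=P3)P(Resolution=4-24h) = 0.112 − 0.266×0.314 = 0.0285.

0.0285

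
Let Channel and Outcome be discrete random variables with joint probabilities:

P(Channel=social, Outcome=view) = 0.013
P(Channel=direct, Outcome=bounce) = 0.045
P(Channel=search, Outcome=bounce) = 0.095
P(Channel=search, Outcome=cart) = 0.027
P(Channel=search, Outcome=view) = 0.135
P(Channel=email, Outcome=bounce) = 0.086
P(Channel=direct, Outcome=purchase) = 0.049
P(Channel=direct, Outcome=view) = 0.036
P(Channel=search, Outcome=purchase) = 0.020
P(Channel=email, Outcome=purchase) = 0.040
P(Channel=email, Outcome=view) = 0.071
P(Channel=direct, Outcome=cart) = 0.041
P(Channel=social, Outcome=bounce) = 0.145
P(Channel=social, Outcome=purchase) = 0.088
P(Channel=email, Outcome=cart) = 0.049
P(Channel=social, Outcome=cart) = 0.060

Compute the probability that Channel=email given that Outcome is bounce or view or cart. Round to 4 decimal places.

0.2565

P(Outcome=bounce) = 0.086 + 0.095 + 0.145 + 0.045 = 0.371.
P(Outcome=view) = 0.071 + 0.135 + 0.013 + 0.036 = 0.255.
P(Outcome=cart) = 0.049 + 0.027 + 0.060 + 0.041 = 0.177.
P(Outcome ∈ {bounce, view, cart}) = 0.371 + 0.255 + 0.177 = 0.803; P(Channel=email, Outcome ∈ {bounce, view, cart}) = 0.086 + 0.071 + 0.049 = 0.206.
P(Channel=email | Outcome ∈ {bounce, view, cart}) = 0.206/0.803 = 0.2565.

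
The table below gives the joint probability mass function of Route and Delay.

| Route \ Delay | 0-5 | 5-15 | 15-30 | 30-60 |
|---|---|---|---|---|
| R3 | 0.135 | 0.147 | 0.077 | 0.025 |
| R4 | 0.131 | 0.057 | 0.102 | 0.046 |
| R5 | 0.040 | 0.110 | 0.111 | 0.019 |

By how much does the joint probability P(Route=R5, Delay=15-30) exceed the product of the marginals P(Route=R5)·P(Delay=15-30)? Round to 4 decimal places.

0.0298

P(Route=R5) = 0.040 + 0.110 + 0.111 + 0.019 = 0.280.
P(Delay=15-30) = 0.077 + 0.102 + 0.111 = 0.290.
P(Route=R5, Delay=15-30) − P(Route=R5)P(Delay=15-30) = 0.111 − 0.280×0.290 = 0.0298.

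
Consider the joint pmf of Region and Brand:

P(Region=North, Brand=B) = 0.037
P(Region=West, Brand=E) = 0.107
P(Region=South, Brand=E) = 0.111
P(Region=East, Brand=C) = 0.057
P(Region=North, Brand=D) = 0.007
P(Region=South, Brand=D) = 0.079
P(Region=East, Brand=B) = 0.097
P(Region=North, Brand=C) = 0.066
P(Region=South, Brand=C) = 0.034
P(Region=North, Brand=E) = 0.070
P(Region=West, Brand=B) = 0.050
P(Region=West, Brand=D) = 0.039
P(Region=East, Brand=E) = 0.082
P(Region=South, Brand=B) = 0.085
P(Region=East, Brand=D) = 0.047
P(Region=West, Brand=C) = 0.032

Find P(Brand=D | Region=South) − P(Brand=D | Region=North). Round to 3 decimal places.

P(Region=South) = 0.085 + 0.034 + 0.079 + 0.111 = 0.309; P(Brand=D | Region=South) = 0.079/0.309 = 0.2557.
P(Region=North) = 0.037 + 0.066 + 0.007 + 0.070 = 0.180; P(Brand=D | Region=North) = 0.007/0.180 = 0.0389.
Difference = 0.217.

0.217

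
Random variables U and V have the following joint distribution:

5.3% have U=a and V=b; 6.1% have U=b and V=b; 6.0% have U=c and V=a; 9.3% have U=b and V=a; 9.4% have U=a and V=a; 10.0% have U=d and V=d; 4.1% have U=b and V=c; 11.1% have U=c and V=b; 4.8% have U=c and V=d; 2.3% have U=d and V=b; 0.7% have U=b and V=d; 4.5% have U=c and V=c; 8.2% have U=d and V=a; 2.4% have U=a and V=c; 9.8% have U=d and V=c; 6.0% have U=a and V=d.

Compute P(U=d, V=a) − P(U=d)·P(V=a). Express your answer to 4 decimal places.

-0.0177

P(U=d) = 0.082 + 0.023 + 0.098 + 0.100 = 0.303.
P(V=a) = 0.094 + 0.093 + 0.060 + 0.082 = 0.329.
P(U=d, V=a) − P(U=d)P(V=a) = 0.082 − 0.303×0.329 = -0.0177.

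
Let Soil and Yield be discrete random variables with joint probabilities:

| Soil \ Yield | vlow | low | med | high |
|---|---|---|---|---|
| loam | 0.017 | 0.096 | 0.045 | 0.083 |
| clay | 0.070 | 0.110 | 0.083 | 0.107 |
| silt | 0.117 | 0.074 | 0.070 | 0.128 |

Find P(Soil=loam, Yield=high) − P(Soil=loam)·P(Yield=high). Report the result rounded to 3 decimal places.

P(Soil=loam) = 0.017 + 0.096 + 0.045 + 0.083 = 0.241.
P(Yield=high) = 0.083 + 0.107 + 0.128 = 0.318.
P(Soil=loam, Yield=high) − P(Soil=loam)P(Yield=high) = 0.083 − 0.241×0.318 = 0.006.

0.006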